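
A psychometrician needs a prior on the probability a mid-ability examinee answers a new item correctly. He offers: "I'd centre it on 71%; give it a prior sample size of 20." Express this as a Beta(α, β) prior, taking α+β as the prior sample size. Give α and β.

α = 14.2, β = 5.8

Under the effective-sample-size interpretation, Beta(α, β) has prior mean α/(α+β) and prior sample size α+β.
So α+β = 20 and α/(α+β) = 0.71, giving α = 0.71·20 = 14.2 and β = 20 − 14.2 = 5.8.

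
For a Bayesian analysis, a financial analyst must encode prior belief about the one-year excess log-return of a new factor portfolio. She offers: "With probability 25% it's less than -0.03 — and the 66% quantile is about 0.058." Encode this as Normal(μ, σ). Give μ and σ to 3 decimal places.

μ = 0.025, σ = 0.081

For Normal(μ,σ), the p-quantile is μ + z_p·σ. Here z_{0.25} = -0.6745, z_{0.66} = 0.4125.
So -0.03 = μ − 0.6745σ and 0.058 = μ + 0.4125σ.
Subtracting: σ = (0.058 − -0.03)/(0.4125 − (-0.6745)) = 0.081.
Then μ = -0.03 − (-0.6745)·0.081 = 0.025.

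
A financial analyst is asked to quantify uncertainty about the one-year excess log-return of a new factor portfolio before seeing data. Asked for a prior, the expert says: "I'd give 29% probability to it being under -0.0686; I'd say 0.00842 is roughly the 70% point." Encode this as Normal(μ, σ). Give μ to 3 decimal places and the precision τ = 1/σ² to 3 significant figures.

The p-quantile of Normal(μ,σ) is μ + z_p·σ, with z_{0.29} = -0.5534 and z_{0.7} = 0.5244.
Eliminate σ: μ = (z₂·x₁ − z₁·x₂)/(z₂ − z₁) = (0.5244·-0.0686 − (-0.5534)·0.00842)/1.078 = -0.029.
Then σ = (x₂ − x₁)/(z₂ − z₁) = (0.00842 − -0.0686)/1.078 = 0.071.
Precision τ = 1/σ² = 1/0.07146² = 196.

μ = -0.029, τ = 196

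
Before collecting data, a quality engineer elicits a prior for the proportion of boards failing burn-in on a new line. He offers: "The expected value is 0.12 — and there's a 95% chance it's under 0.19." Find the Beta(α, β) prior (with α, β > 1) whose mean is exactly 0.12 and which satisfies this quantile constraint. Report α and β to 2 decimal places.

With mean 0.12 fixed, write α = 0.12s, β = 0.88s where s = α+β.
Need P(θ < 0.19) = 0.95 under Beta(0.12s, 0.88s). Normal approximation: (q−m)/√(m(1−m)/s) ≈ z_{0.95} = 1.64, so s ≈ 0.12·0.88·(1.64)²/(0.19−0.12)² = 58.3.
At s = 58.3: P(θ<0.19) ≈ 0.937. Adjusting to match 0.95 gives s ≈ 68.32.
So α = 0.12·68.32 ≈ 8.20, β = 0.88·68.32 ≈ 60.12.

α ≈ 8.20, β ≈ 60.12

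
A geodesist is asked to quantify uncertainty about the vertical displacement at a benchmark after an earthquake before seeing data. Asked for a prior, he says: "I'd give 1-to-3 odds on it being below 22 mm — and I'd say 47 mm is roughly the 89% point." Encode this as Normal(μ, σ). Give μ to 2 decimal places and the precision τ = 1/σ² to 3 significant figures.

μ = 30.87, τ = 0.00578

The p-quantile of Normal(μ,σ) is μ + z_p·σ, with z_{0.25} = -0.6745 and z_{0.89} = 1.227.
Eliminate σ: μ = (z₂·x₁ − z₁·x₂)/(z₂ − z₁) = (1.227·22 − (-0.6745)·47)/1.901 = 30.87.
Then σ = (x₂ − x₁)/(z₂ − z₁) = (47 − 22)/1.901 = 13.15.
Precision τ = 1/σ² = 1/13.15² = 0.00578.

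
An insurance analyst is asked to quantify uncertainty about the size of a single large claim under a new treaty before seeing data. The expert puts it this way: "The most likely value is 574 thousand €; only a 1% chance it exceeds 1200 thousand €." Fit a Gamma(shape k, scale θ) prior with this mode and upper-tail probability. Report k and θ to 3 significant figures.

Gamma(k,θ) with k>1 has mode (k−1)θ, so θ = 574/(k−1).
Need P(X < 1200) = 0.99 with θ tied to k this way. Start at k = 2, θ = 574: P(X<1200) ≈ 0.618.
Too low — raise k to concentrate. Iterating converges to k ≈ 9.96.
Then θ = 574/(9.96−1) ≈ 64.1.

k ≈ 9.96, θ ≈ 64.1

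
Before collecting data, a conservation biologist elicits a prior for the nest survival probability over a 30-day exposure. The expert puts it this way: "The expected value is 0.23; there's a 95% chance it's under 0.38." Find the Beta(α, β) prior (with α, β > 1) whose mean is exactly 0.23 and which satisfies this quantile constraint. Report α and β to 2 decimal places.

α ≈ 5.57, β ≈ 18.63

With mean 0.23 fixed, write α = 0.23s, β = 0.77s where s = α+β.
Need P(θ < 0.38) = 0.95 under Beta(0.23s, 0.77s). Normal approximation: (q−m)/√(m(1−m)/s) ≈ z_{0.95} = 1.64, so s ≈ 0.23·0.77·(1.64)²/(0.38−0.23)² = 21.3.
At s = 21.3: P(θ<0.38) ≈ 0.940. Adjusting to match 0.95 gives s ≈ 24.20.
So α = 0.23·24.20 ≈ 5.57, β = 0.77·24.20 ≈ 18.63.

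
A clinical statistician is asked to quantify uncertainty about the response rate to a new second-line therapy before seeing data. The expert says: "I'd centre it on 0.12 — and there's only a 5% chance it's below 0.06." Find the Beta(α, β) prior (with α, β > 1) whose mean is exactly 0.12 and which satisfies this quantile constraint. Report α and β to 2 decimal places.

With mean 0.12 fixed, write α = 0.12s, β = 0.88s where s = α+β.
Need P(θ < 0.06) = 0.05 under Beta(0.12s, 0.88s). Normal approximation: (q−m)/√(m(1−m)/s) ≈ z_{0.05} = -1.64, so s ≈ 0.12·0.88·(-1.64)²/(0.06−0.12)² = 79.4.
At s = 79.4: P(θ<0.06) ≈ 0.029. Adjusting to match 0.05 gives s ≈ 61.32.
So α = 0.12·61.32 ≈ 7.36, β = 0.88·61.32 ≈ 53.96.

α ≈ 7.36, β ≈ 53.96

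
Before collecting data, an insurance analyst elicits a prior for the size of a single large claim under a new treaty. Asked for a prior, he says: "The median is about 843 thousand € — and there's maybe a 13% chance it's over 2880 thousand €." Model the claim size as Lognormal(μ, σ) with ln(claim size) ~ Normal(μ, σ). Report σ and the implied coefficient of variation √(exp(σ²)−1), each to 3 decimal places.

If T ~ Lognormal(μ,σ) then ln T ~ Normal(μ,σ), so the p-quantile of ln T is μ + z_p·σ.
ln(843) = 6.737 and ln(2880) = 7.966; z_{0.5} = 0, z_{0.87} = 1.126.
σ = (7.966 − 6.737)/(1.126 − (0)) = 1.091.
μ = 6.737 − (0)·1.091 = 6.737.
CV = √(exp(σ²)−1) = √(exp(1.1897)−1) = 1.512.

σ ≈ 1.091, CV ≈ 1.512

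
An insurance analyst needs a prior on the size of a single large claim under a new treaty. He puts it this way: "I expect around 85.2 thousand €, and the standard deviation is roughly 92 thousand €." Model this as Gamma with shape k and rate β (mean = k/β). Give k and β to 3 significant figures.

k ≈ 0.858, β ≈ 0.0101

For Gamma(k, rate β): mean = k/β, variance = k/β², so CV = 1/√k.
CV = SD/mean = 92/85.2 = 1.08, hence k = 1/CV² = 0.858.
Then β = k/mean = 0.858/85.2 = 0.0101.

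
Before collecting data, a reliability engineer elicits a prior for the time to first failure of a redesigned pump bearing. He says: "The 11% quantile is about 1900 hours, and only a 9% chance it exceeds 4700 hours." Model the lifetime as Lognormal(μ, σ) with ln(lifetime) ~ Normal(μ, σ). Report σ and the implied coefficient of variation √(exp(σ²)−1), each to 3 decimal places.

σ ≈ 0.353, CV ≈ 0.364

If T ~ Lognormal(μ,σ) then ln T ~ Normal(μ,σ), so the p-quantile of ln T is μ + z_p·σ.
ln(1900) = 7.55 and ln(4700) = 8.455; z_{0.11} = -1.227, z_{0.91} = 1.341.
σ = (8.455 − 7.55)/(1.341 − (-1.227)) = 0.353.
μ = 7.55 − (-1.227)·0.353 = 7.982.
CV = √(exp(σ²)−1) = √(exp(0.1245)−1) = 0.364.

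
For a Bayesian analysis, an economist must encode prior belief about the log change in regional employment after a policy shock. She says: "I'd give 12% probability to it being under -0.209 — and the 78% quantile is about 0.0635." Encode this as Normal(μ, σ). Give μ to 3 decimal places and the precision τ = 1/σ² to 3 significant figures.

For Normal(μ,σ), the p-quantile is μ + z_p·σ. Here z_{0.12} = -1.175, z_{0.78} = 0.7722.
So -0.209 = μ − 1.175σ and 0.0635 = μ + 0.7722σ.
Subtracting: σ = (0.0635 − -0.209)/(0.7722 − (-1.175)) = 0.140.
Then μ = -0.209 − (-1.175)·0.140 = -0.045.
Precision τ = 1/σ² = 1/0.1399² = 51.1.

μ = -0.045, τ = 51.1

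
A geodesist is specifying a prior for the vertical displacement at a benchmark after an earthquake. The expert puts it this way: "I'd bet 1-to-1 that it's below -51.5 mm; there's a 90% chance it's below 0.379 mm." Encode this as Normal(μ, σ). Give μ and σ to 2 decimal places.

For Normal(μ,σ), the p-quantile is μ + z_p·σ. Here z_{0.5} = 0, z_{0.9} = 1.282.
So -51.5 = μ + 0σ and 0.379 = μ + 1.282σ.
Subtracting: σ = (0.379 − -51.5)/(1.282 − (0)) = 40.48.
Then μ = -51.5 − (0)·40.48 = -51.50.

μ = -51.50, σ = 40.48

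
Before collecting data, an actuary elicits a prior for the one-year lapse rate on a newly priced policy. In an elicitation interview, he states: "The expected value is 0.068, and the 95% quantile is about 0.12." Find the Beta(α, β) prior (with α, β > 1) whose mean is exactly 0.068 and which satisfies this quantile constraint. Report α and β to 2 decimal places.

α ≈ 5.32, β ≈ 72.92

With mean 0.068 fixed, write α = 0.068s, β = 0.932s where s = α+β.
Need P(θ < 0.12) = 0.95 under Beta(0.068s, 0.932s). Normal approximation: (q−m)/√(m(1−m)/s) ≈ z_{0.95} = 1.64, so s ≈ 0.068·0.932·(1.64)²/(0.12−0.068)² = 63.4.
At s = 63.4: P(θ<0.12) ≈ 0.934. Adjusting to match 0.95 gives s ≈ 78.24.
So α = 0.068·78.24 ≈ 5.32, β = 0.932·78.24 ≈ 72.92.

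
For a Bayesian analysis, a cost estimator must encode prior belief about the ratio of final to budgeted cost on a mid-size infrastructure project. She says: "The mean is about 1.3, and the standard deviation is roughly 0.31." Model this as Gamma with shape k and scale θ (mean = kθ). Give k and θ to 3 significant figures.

For Gamma(k, scale θ): mean = kθ, variance = kθ², so CV = 1/√k.
CV = SD/mean = 0.31/1.3 = 0.2385, hence k = 1/CV² = 17.6.
Then θ = mean/k = 1.3/17.6 = 0.0739.

k ≈ 17.6, θ ≈ 0.0739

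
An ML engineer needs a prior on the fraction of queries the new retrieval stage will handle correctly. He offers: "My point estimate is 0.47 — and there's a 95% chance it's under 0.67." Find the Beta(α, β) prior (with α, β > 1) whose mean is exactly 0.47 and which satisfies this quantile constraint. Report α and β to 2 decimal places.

With mean 0.47 fixed, write α = 0.47s, β = 0.53s where s = α+β.
Need P(θ < 0.67) = 0.95 under Beta(0.47s, 0.53s). Normal approximation: (q−m)/√(m(1−m)/s) ≈ z_{0.95} = 1.64, so s ≈ 0.47·0.53·(1.64)²/(0.67−0.47)² = 16.8.
At s = 16.8: P(θ<0.67) ≈ 0.953. Adjusting to match 0.95 gives s ≈ 16.31.
So α = 0.47·16.31 ≈ 7.66, β = 0.53·16.31 ≈ 8.64.

α ≈ 7.66, β ≈ 8.64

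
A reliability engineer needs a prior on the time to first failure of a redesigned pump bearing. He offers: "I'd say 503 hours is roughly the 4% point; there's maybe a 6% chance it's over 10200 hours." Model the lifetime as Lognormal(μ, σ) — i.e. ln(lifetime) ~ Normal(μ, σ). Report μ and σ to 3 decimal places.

μ ≈ 7.815, σ ≈ 0.910

If T ~ Lognormal(μ,σ) then ln T ~ Normal(μ,σ), so the p-quantile of ln T is μ + z_p·σ.
ln(503) = 6.221 and ln(10200) = 9.23; z_{0.04} = -1.751, z_{0.94} = 1.555.
σ = (9.23 − 6.221)/(1.555 − (-1.751)) = 0.910.
μ = 6.221 − (-1.751)·0.910 = 7.815.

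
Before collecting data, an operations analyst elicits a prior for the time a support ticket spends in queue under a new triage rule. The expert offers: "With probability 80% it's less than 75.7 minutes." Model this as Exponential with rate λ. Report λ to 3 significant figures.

P(T < 75.7) = 1 − e^(−λ·75.7) = 0.8, so λ = −ln(1−0.8)/75.7 = −ln(0.2)/75.7 = 0.0213.

λ ≈ 0.0213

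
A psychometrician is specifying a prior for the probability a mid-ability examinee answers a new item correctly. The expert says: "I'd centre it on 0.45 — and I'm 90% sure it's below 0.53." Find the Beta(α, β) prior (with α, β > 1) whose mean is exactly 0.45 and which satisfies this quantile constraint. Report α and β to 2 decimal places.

With mean 0.45 fixed, write α = 0.45s, β = 0.55s where s = α+β.
Need P(θ < 0.53) = 0.9 under Beta(0.45s, 0.55s). Normal approximation: (q−m)/√(m(1−m)/s) ≈ z_{0.9} = 1.28, so s ≈ 0.45·0.55·(1.28)²/(0.53−0.45)² = 63.5.
At s = 63.5: P(θ<0.53) ≈ 0.900. Adjusting to match 0.9 gives s ≈ 63.72.
So α = 0.45·63.72 ≈ 28.68, β = 0.55·63.72 ≈ 35.05.

α ≈ 28.68, β ≈ 35.05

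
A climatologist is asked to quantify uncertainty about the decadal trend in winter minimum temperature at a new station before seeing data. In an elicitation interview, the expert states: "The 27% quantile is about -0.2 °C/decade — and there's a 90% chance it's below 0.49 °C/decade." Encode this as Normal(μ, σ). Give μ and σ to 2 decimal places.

The p-quantile of Normal(μ,σ) is μ + z_p·σ, with z_{0.27} = -0.6128 and z_{0.9} = 1.282.
Eliminate σ: μ = (z₂·x₁ − z₁·x₂)/(z₂ − z₁) = (1.282·-0.2 − (-0.6128)·0.49)/1.894 = 0.02.
Then σ = (x₂ − x₁)/(z₂ − z₁) = (0.49 − -0.2)/1.894 = 0.36.

μ = 0.02, σ = 0.36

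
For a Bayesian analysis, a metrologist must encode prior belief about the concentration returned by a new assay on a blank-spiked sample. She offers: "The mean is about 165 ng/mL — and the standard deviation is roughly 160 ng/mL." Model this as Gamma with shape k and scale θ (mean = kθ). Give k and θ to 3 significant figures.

k ≈ 1.06, θ ≈ 155

For Gamma(k, scale θ): mean = kθ, variance = kθ², so CV = 1/√k.
CV = SD/mean = 160/165 = 0.9697, hence k = 1/CV² = 1.06.
Then θ = mean/k = 165/1.06 = 155.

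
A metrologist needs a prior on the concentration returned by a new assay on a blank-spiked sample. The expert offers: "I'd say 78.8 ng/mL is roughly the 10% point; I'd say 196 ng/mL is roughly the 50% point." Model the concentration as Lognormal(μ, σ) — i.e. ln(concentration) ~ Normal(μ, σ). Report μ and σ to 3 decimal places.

If T ~ Lognormal(μ,σ) then ln T ~ Normal(μ,σ), so the p-quantile of ln T is μ + z_p·σ.
ln(78.8) = 4.367 and ln(196) = 5.278; z_{0.1} = -1.282, z_{0.5} = 0.
σ = (5.278 − 4.367)/(0 − (-1.282)) = 0.711.
μ = 4.367 − (-1.282)·0.711 = 5.278.

μ ≈ 5.278, σ ≈ 0.711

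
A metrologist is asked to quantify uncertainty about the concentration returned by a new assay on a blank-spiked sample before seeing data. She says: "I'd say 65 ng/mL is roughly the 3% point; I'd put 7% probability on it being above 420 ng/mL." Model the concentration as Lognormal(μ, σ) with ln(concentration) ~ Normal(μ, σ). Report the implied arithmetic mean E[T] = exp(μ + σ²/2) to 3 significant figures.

If T ~ Lognormal(μ,σ) then ln T ~ Normal(μ,σ), so the p-quantile of ln T is μ + z_p·σ.
ln(65) = 4.174 and ln(420) = 6.04; z_{0.03} = -1.881, z_{0.93} = 1.476.
σ = (6.04 − 4.174)/(1.476 − (-1.881)) = 0.556.
μ = 4.174 − (-1.881)·0.556 = 5.220.
E[T] = exp(μ + σ²/2) = exp(5.220 + 0.1545) = 216 ng/mL.

E[T] ≈ 216 ng/mL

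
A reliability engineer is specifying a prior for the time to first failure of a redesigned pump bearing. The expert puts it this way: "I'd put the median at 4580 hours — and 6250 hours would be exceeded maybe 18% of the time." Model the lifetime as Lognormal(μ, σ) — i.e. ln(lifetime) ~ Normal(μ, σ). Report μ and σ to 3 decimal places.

If T ~ Lognormal(μ,σ) then ln T ~ Normal(μ,σ), so the p-quantile of ln T is μ + z_p·σ.
ln(4580) = 8.429 and ln(6250) = 8.74; z_{0.5} = 0, z_{0.82} = 0.9154.
σ = (8.74 − 8.429)/(0.9154 − (0)) = 0.340.
μ = 8.429 − (0)·0.340 = 8.429.

μ ≈ 8.429, σ ≈ 0.340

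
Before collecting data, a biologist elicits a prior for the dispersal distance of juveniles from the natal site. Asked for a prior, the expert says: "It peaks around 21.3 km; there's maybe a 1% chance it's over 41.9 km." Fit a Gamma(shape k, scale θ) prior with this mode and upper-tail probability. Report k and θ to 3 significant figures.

Gamma(k,θ) with k>1 has mode (k−1)θ, so θ = 21.3/(k−1).
Need P(X < 41.9) = 0.99 with θ tied to k this way. Start at k = 2, θ = 21.3: P(X<41.9) ≈ 0.585.
Too low — raise k to concentrate. Iterating converges to k ≈ 11.8.
Then θ = 21.3/(11.8−1) ≈ 1.98.

k ≈ 11.8, θ ≈ 1.98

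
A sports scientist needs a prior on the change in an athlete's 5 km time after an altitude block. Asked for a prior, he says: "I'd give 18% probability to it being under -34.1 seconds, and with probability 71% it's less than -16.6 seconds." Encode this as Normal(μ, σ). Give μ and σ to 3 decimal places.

The p-quantile of Normal(μ,σ) is μ + z_p·σ, with z_{0.18} = -0.9154 and z_{0.71} = 0.5534.
Eliminate σ: μ = (z₂·x₁ − z₁·x₂)/(z₂ − z₁) = (0.5534·-34.1 − (-0.9154)·-16.6)/1.469 = -23.194.
Then σ = (x₂ − x₁)/(z₂ − z₁) = (-16.6 − -34.1)/1.469 = 11.915.

μ = -23.194, σ = 11.915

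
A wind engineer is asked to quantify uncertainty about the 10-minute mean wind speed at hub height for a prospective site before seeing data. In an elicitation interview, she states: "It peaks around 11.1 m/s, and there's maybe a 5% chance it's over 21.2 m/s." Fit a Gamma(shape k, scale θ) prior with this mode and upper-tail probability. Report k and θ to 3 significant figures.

k ≈ 7.64, θ ≈ 1.67

Gamma(k,θ) with k>1 has mode (k−1)θ, so θ = 11.1/(k−1).
Need P(X < 21.2) = 0.95 with θ tied to k this way. Start at k = 2, θ = 11.1: P(X<21.2) ≈ 0.569.
Too low — raise k to concentrate. Iterating converges to k ≈ 7.64.
Then θ = 11.1/(7.64−1) ≈ 1.67.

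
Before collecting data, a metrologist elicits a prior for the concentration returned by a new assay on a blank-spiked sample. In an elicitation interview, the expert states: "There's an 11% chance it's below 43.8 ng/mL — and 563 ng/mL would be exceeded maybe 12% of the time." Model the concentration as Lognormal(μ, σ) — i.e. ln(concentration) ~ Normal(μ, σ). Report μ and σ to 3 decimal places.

μ ≈ 5.084, σ ≈ 1.063

If T ~ Lognormal(μ,σ) then ln T ~ Normal(μ,σ), so the p-quantile of ln T is μ + z_p·σ.
ln(43.8) = 3.78 and ln(563) = 6.333; z_{0.11} = -1.227, z_{0.88} = 1.175.
σ = (6.333 − 3.78)/(1.175 − (-1.227)) = 1.063.
μ = 3.78 − (-1.227)·1.063 = 5.084.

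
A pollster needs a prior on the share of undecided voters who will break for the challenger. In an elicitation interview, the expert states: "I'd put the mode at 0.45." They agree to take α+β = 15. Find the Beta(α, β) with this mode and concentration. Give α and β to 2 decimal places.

For α,β > 1 the Beta mode is (α−1)/(α+β−2). With α+β = 15, the mode is (α−1)/13.
Set (α−1)/13 = 0.45 → α = 1 + 0.45·13 = 6.85.
β = 15 − α = 8.15.

α = 6.85, β = 8.15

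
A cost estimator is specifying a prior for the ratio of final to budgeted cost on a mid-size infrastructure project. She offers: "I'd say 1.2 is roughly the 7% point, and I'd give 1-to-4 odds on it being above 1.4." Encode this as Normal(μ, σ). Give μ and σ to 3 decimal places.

μ = 1.327, σ = 0.086

The p-quantile of Normal(μ,σ) is μ + z_p·σ, with z_{0.07} = -1.476 and z_{0.8} = 0.8416.
Eliminate σ: μ = (z₂·x₁ − z₁·x₂)/(z₂ − z₁) = (0.8416·1.2 − (-1.476)·1.4)/2.317 = 1.327.
Then σ = (x₂ − x₁)/(z₂ − z₁) = (1.4 − 1.2)/2.317 = 0.086.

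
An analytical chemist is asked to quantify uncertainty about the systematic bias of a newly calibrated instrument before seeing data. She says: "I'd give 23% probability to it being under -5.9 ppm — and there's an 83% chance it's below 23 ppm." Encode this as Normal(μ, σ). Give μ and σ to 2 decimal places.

The p-quantile of Normal(μ,σ) is μ + z_p·σ, with z_{0.23} = -0.7388 and z_{0.83} = 0.9542.
Eliminate σ: μ = (z₂·x₁ − z₁·x₂)/(z₂ − z₁) = (0.9542·-5.9 − (-0.7388)·23)/1.693 = 6.71.
Then σ = (x₂ − x₁)/(z₂ − z₁) = (23 − -5.9)/1.693 = 17.07.

μ = 6.71, σ = 17.07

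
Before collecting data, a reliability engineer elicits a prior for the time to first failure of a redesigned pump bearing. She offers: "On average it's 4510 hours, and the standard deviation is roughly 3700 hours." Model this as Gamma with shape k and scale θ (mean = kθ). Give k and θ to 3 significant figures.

For Gamma(k, scale θ): mean = kθ, variance = kθ², so CV = 1/√k.
CV = SD/mean = 3700/4510 = 0.8204, hence k = 1/CV² = 1.49.
Then θ = mean/k = 4510/1.49 = 3040.

k ≈ 1.49, θ ≈ 3040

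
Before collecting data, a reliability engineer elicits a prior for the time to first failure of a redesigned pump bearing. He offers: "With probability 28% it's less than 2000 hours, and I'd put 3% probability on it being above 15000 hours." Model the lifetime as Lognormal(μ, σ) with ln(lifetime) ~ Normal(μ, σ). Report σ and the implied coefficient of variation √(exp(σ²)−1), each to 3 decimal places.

If T ~ Lognormal(μ,σ) then ln T ~ Normal(μ,σ), so the p-quantile of ln T is μ + z_p·σ.
ln(2000) = 7.601 and ln(15000) = 9.616; z_{0.28} = -0.5828, z_{0.97} = 1.881.
σ = (9.616 − 7.601)/(1.881 − (-0.5828)) = 0.818.
μ = 7.601 − (-0.5828)·0.818 = 8.078.
CV = √(exp(σ²)−1) = √(exp(0.6689)−1) = 0.976.

σ ≈ 0.818, CV ≈ 0.976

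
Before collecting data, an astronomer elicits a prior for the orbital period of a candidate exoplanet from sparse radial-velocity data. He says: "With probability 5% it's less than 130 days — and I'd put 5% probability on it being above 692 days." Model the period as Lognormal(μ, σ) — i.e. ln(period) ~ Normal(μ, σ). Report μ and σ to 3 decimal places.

If T ~ Lognormal(μ,σ) then ln T ~ Normal(μ,σ), so the p-quantile of ln T is μ + z_p·σ.
ln(130) = 4.868 and ln(692) = 6.54; z_{0.05} = -1.645, z_{0.95} = 1.645.
σ = (6.54 − 4.868)/(1.645 − (-1.645)) = 0.508.
μ = 4.868 − (-1.645)·0.508 = 5.704.

μ ≈ 5.704, σ ≈ 0.508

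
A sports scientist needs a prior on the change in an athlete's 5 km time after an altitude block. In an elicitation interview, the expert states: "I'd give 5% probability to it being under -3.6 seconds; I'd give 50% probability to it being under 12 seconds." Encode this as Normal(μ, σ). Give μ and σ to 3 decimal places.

μ = 12.000, σ = 9.484

For Normal(μ,σ), the p-quantile is μ + z_p·σ. Here z_{0.05} = -1.645, z_{0.5} = 0.
So -3.6 = μ − 1.645σ and 12 = μ + 0σ.
Subtracting: σ = (12 − -3.6)/(0 − (-1.645)) = 9.484.
Then μ = -3.6 − (-1.645)·9.484 = 12.000.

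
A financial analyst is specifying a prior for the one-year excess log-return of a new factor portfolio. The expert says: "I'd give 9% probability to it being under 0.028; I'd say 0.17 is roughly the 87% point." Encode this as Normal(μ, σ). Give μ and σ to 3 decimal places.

μ = 0.105, σ = 0.058

For Normal(μ,σ), the p-quantile is μ + z_p·σ. Here z_{0.09} = -1.341, z_{0.87} = 1.126.
So 0.028 = μ − 1.341σ and 0.17 = μ + 1.126σ.
Subtracting: σ = (0.17 − 0.028)/(1.126 − (-1.341)) = 0.058.
Then μ = 0.028 − (-1.341)·0.058 = 0.105.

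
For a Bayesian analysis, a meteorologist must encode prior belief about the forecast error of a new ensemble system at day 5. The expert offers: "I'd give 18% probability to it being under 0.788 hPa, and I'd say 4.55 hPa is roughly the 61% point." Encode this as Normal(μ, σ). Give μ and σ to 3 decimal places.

μ = 3.670, σ = 3.149

The p-quantile of Normal(μ,σ) is μ + z_p·σ, with z_{0.18} = -0.9154 and z_{0.61} = 0.2793.
Eliminate σ: μ = (z₂·x₁ − z₁·x₂)/(z₂ − z₁) = (0.2793·0.788 − (-0.9154)·4.55)/1.195 = 3.670.
Then σ = (x₂ − x₁)/(z₂ − z₁) = (4.55 − 0.788)/1.195 = 3.149.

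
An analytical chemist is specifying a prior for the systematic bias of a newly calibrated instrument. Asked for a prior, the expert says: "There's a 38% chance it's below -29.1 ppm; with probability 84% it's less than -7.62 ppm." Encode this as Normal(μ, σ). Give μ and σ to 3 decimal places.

The p-quantile of Normal(μ,σ) is μ + z_p·σ, with z_{0.38} = -0.3055 and z_{0.84} = 0.9945.
Eliminate σ: μ = (z₂·x₁ − z₁·x₂)/(z₂ − z₁) = (0.9945·-29.1 − (-0.3055)·-7.62)/1.3 = -24.052.
Then σ = (x₂ − x₁)/(z₂ − z₁) = (-7.62 − -29.1)/1.3 = 16.524.

μ = -24.052, σ = 16.524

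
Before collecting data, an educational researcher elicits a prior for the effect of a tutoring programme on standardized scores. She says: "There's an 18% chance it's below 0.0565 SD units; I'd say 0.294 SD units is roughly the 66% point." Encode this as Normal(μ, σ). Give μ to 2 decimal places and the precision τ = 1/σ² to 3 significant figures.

For Normal(μ,σ), the p-quantile is μ + z_p·σ. Here z_{0.18} = -0.9154, z_{0.66} = 0.4125.
So 0.0565 = μ − 0.9154σ and 0.294 = μ + 0.4125σ.
Subtracting: σ = (0.294 − 0.0565)/(0.4125 − (-0.9154)) = 0.18.
Then μ = 0.0565 − (-0.9154)·0.18 = 0.22.
Precision τ = 1/σ² = 1/0.1789² = 31.3.

μ = 0.22, τ = 31.3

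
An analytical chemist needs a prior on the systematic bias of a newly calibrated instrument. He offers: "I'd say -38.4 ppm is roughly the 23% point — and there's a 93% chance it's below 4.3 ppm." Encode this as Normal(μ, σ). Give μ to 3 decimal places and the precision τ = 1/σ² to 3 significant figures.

For Normal(μ,σ), the p-quantile is μ + z_p·σ. Here z_{0.23} = -0.7388, z_{0.93} = 1.476.
So -38.4 = μ − 0.7388σ and 4.3 = μ + 1.476σ.
Subtracting: σ = (4.3 − -38.4)/(1.476 − (-0.7388)) = 19.281.
Then μ = -38.4 − (-0.7388)·19.281 = -24.154.
Precision τ = 1/σ² = 1/19.28² = 0.00269.

μ = -24.154, τ = 0.00269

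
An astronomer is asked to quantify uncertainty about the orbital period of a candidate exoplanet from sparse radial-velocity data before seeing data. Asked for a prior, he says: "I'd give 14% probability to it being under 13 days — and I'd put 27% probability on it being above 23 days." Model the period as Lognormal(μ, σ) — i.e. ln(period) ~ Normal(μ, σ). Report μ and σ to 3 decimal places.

If T ~ Lognormal(μ,σ) then ln T ~ Normal(μ,σ), so the p-quantile of ln T is μ + z_p·σ.
ln(13) = 2.565 and ln(23) = 3.135; z_{0.14} = -1.08, z_{0.73} = 0.6128.
σ = (3.135 − 2.565)/(0.6128 − (-1.08)) = 0.337.
μ = 2.565 − (-1.08)·0.337 = 2.929.

μ ≈ 2.929, σ ≈ 0.337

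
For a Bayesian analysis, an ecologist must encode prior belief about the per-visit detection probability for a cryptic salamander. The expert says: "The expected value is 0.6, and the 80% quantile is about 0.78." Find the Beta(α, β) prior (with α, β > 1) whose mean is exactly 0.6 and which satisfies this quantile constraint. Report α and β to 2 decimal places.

α ≈ 3.26, β ≈ 2.18

With mean 0.6 fixed, write α = 0.6s, β = 0.4s where s = α+β.
Need P(θ < 0.78) = 0.8 under Beta(0.6s, 0.4s). Normal approximation: (q−m)/√(m(1−m)/s) ≈ z_{0.8} = 0.842, so s ≈ 0.6·0.4·(0.842)²/(0.78−0.6)² = 5.2.
At s = 5.2: P(θ<0.78) ≈ 0.795. Adjusting to match 0.8 gives s ≈ 5.44.
So α = 0.6·5.44 ≈ 3.26, β = 0.4·5.44 ≈ 2.18.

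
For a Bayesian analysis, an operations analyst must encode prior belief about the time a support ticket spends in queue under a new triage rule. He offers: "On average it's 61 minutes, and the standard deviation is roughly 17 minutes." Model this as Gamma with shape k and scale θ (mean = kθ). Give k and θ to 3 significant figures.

For Gamma(k, scale θ): mean = kθ, variance = kθ², so CV = 1/√k.
CV = SD/mean = 17/61 = 0.2787, hence k = 1/CV² = 12.9.
Then θ = mean/k = 61/12.9 = 4.74.

k ≈ 12.9, θ ≈ 4.74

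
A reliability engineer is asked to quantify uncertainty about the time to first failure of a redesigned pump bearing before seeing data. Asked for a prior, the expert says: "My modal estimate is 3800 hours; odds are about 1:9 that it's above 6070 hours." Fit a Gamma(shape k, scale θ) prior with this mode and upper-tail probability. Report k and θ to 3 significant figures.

k ≈ 9.56, θ ≈ 444

Gamma(k,θ) with k>1 has mode (k−1)θ, so θ = 3800/(k−1).
Need P(X < 6070) = 0.9 with θ tied to k this way. Start at k = 2, θ = 3800: P(X<6070) ≈ 0.474.
Too low — raise k to concentrate. Iterating converges to k ≈ 9.56.
Then θ = 3800/(9.56−1) ≈ 444.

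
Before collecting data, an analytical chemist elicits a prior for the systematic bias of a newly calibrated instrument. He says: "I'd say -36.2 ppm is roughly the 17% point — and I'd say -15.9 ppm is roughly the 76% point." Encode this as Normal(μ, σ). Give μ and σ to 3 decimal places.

For Normal(μ,σ), the p-quantile is μ + z_p·σ. Here z_{0.17} = -0.9542, z_{0.76} = 0.7063.
So -36.2 = μ − 0.9542σ and -15.9 = μ + 0.7063σ.
Subtracting: σ = (-15.9 − -36.2)/(0.7063 − (-0.9542)) = 12.225.
Then μ = -36.2 − (-0.9542)·12.225 = -24.535.

μ = -24.535, σ = 12.225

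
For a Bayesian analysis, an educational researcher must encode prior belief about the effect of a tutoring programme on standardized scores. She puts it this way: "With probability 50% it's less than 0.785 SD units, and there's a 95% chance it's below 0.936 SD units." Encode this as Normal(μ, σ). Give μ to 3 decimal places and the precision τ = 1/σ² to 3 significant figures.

μ = 0.785, τ = 119

For Normal(μ,σ), the p-quantile is μ + z_p·σ. Here z_{0.5} = 0, z_{0.95} = 1.645.
So 0.785 = μ + 0σ and 0.936 = μ + 1.645σ.
Subtracting: σ = (0.936 − 0.785)/(1.645 − (0)) = 0.092.
Then μ = 0.785 − (0)·0.092 = 0.785.
Precision τ = 1/σ² = 1/0.0918² = 119.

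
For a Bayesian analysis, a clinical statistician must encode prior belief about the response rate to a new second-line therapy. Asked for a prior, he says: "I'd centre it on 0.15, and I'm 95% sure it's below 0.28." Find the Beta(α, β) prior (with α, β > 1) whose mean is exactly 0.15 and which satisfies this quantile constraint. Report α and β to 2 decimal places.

With mean 0.15 fixed, write α = 0.15s, β = 0.85s where s = α+β.
Need P(θ < 0.28) = 0.95 under Beta(0.15s, 0.85s). Normal approximation: (q−m)/√(m(1−m)/s) ≈ z_{0.95} = 1.64, so s ≈ 0.15·0.85·(1.64)²/(0.28−0.15)² = 20.4.
At s = 20.4: P(θ<0.28) ≈ 0.935. Adjusting to match 0.95 gives s ≈ 24.81.
So α = 0.15·24.81 ≈ 3.72, β = 0.85·24.81 ≈ 21.09.

α ≈ 3.72, β ≈ 21.09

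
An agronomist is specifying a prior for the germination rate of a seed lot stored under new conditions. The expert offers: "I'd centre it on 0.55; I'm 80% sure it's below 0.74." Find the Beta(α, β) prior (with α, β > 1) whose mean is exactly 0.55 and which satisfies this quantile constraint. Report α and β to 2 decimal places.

With mean 0.55 fixed, write α = 0.55s, β = 0.45s where s = α+β.
Need P(θ < 0.74) = 0.8 under Beta(0.55s, 0.45s). Normal approximation: (q−m)/√(m(1−m)/s) ≈ z_{0.8} = 0.842, so s ≈ 0.55·0.45·(0.842)²/(0.74−0.55)² = 4.9.
At s = 4.9: P(θ<0.74) ≈ 0.796. Adjusting to match 0.8 gives s ≈ 5.01.
So α = 0.55·5.01 ≈ 2.76, β = 0.45·5.01 ≈ 2.26.

α ≈ 2.76, β ≈ 2.26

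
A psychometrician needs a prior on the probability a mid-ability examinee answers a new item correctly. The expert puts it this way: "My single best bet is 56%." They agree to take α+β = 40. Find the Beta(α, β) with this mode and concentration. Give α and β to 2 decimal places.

α = 22.28, β = 17.72

For α,β > 1 the Beta mode is (α−1)/(α+β−2). With α+β = 40, the mode is (α−1)/38.
Set (α−1)/38 = 0.56 → α = 1 + 0.56·38 = 22.28.
β = 40 − α = 17.72.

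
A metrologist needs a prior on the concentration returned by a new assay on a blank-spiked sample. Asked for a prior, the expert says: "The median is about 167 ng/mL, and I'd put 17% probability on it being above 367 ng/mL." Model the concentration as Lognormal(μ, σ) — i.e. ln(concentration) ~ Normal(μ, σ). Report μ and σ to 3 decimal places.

If T ~ Lognormal(μ,σ) then ln T ~ Normal(μ,σ), so the p-quantile of ln T is μ + z_p·σ.
ln(167) = 5.118 and ln(367) = 5.905; z_{0.5} = 0, z_{0.83} = 0.9542.
σ = (5.905 − 5.118)/(0.9542 − (0)) = 0.825.
μ = 5.118 − (0)·0.825 = 5.118.

μ ≈ 5.118, σ ≈ 0.825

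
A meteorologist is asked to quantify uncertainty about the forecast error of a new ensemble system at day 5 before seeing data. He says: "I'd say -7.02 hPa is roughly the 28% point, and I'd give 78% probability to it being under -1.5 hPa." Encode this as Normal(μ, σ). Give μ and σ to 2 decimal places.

The p-quantile of Normal(μ,σ) is μ + z_p·σ, with z_{0.28} = -0.5828 and z_{0.78} = 0.7722.
Eliminate σ: μ = (z₂·x₁ − z₁·x₂)/(z₂ − z₁) = (0.7722·-7.02 − (-0.5828)·-1.5)/1.355 = -4.65.
Then σ = (x₂ − x₁)/(z₂ − z₁) = (-1.5 − -7.02)/1.355 = 4.07.

μ = -4.65, σ = 4.07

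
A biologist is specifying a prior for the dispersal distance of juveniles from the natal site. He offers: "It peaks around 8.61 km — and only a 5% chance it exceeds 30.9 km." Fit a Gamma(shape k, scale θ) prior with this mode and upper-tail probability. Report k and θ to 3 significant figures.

Gamma(k,θ) with k>1 has mode (k−1)θ, so θ = 8.61/(k−1).
Need P(X < 30.9) = 0.95 with θ tied to k this way. Start at k = 2, θ = 8.61: P(X<30.9) ≈ 0.873.
Too low — raise k to concentrate. Iterating converges to k ≈ 2.57.
Then θ = 8.61/(2.57−1) ≈ 5.47.

k ≈ 2.57, θ ≈ 5.47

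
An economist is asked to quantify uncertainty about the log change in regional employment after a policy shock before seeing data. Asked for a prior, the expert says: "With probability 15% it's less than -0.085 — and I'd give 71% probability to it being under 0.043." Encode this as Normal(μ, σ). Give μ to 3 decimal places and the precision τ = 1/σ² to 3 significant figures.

μ = -0.002, τ = 154

The p-quantile of Normal(μ,σ) is μ + z_p·σ, with z_{0.15} = -1.036 and z_{0.71} = 0.5534.
Eliminate σ: μ = (z₂·x₁ − z₁·x₂)/(z₂ − z₁) = (0.5534·-0.085 − (-1.036)·0.043)/1.59 = -0.002.
Then σ = (x₂ − x₁)/(z₂ − z₁) = (0.043 − -0.085)/1.59 = 0.081.
Precision τ = 1/σ² = 1/0.08051² = 154.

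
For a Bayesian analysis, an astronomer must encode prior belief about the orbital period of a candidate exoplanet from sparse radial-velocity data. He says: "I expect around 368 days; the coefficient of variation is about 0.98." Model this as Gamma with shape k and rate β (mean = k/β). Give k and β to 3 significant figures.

For Gamma(k, rate β): mean = k/β, variance = k/β², so CV = 1/√k.
CV = 0.98, hence k = 1/CV² = 1.04.
Then β = k/mean = 1.04/368 = 0.00283.

k ≈ 1.04, β ≈ 0.00283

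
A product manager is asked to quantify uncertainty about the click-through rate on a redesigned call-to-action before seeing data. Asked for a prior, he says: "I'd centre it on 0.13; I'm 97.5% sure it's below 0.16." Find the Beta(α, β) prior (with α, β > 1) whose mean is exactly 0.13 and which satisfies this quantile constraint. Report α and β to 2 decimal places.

With mean 0.13 fixed, write α = 0.13s, β = 0.87s where s = α+β.
Need P(θ < 0.16) = 0.975 under Beta(0.13s, 0.87s). Normal approximation: (q−m)/√(m(1−m)/s) ≈ z_{0.975} = 1.96, so s ≈ 0.13·0.87·(1.96)²/(0.16−0.13)² = 482.7.
At s = 482.7: P(θ<0.16) ≈ 0.970. Adjusting to match 0.975 gives s ≈ 526.33.
So α = 0.13·526.33 ≈ 68.42, β = 0.87·526.33 ≈ 457.91.

α ≈ 68.42, β ≈ 457.91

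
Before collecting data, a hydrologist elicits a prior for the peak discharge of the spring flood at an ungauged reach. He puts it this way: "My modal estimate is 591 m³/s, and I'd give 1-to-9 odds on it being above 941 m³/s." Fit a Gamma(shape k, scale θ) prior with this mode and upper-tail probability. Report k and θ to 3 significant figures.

k ≈ 9.68, θ ≈ 68.1

Gamma(k,θ) with k>1 has mode (k−1)θ, so θ = 591/(k−1).
Need P(X < 941) = 0.9 with θ tied to k this way. Start at k = 2, θ = 591: P(X<941) ≈ 0.473.
Too low — raise k to concentrate. Iterating converges to k ≈ 9.68.
Then θ = 591/(9.68−1) ≈ 68.1.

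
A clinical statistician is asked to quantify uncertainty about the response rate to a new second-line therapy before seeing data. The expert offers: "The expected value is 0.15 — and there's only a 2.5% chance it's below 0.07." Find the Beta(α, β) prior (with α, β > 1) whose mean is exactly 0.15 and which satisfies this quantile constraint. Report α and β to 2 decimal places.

With mean 0.15 fixed, write α = 0.15s, β = 0.85s where s = α+β.
Need P(θ < 0.07) = 0.025 under Beta(0.15s, 0.85s). Normal approximation: (q−m)/√(m(1−m)/s) ≈ z_{0.025} = -1.96, so s ≈ 0.15·0.85·(-1.96)²/(0.07−0.15)² = 76.5.
At s = 76.5: P(θ<0.07) ≈ 0.010. Adjusting to match 0.025 gives s ≈ 56.04.
So α = 0.15·56.04 ≈ 8.41, β = 0.85·56.04 ≈ 47.63.

α ≈ 8.41, β ≈ 47.63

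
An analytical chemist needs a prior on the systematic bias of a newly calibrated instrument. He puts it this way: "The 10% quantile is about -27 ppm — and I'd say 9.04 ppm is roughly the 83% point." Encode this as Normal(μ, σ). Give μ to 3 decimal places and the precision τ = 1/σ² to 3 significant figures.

The p-quantile of Normal(μ,σ) is μ + z_p·σ, with z_{0.1} = -1.282 and z_{0.83} = 0.9542.
Eliminate σ: μ = (z₂·x₁ − z₁·x₂)/(z₂ − z₁) = (0.9542·-27 − (-1.282)·9.04)/2.236 = -6.341.
Then σ = (x₂ − x₁)/(z₂ − z₁) = (9.04 − -27)/2.236 = 16.120.
Precision τ = 1/σ² = 1/16.12² = 0.00385.

μ = -6.341, τ = 0.00385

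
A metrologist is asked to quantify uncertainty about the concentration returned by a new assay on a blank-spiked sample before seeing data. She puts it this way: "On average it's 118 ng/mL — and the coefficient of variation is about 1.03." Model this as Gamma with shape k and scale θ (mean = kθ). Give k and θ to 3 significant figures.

k ≈ 0.943, θ ≈ 125

For Gamma(k, scale θ): mean = kθ, variance = kθ², so CV = 1/√k.
CV = 1.03, hence k = 1/CV² = 0.943.
Then θ = mean/k = 118/0.943 = 125.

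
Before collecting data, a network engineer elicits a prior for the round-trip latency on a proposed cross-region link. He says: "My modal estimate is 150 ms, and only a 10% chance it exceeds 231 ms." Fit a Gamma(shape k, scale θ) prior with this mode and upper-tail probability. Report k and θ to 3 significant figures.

k ≈ 11, θ ≈ 15

Gamma(k,θ) with k>1 has mode (k−1)θ, so θ = 150/(k−1).
Need P(X < 231) = 0.9 with θ tied to k this way. Start at k = 2, θ = 150: P(X<231) ≈ 0.455.
Too low — raise k to concentrate. Iterating converges to k ≈ 11.
Then θ = 150/(11−1) ≈ 15.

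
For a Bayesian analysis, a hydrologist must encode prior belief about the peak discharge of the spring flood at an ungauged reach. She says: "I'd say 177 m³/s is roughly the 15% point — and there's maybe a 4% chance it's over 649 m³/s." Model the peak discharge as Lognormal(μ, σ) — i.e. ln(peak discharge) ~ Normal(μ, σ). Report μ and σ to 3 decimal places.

μ ≈ 5.659, σ ≈ 0.466

If T ~ Lognormal(μ,σ) then ln T ~ Normal(μ,σ), so the p-quantile of ln T is μ + z_p·σ.
ln(177) = 5.176 and ln(649) = 6.475; z_{0.15} = -1.036, z_{0.96} = 1.751.
σ = (6.475 − 5.176)/(1.751 − (-1.036)) = 0.466.
μ = 5.176 − (-1.036)·0.466 = 5.659.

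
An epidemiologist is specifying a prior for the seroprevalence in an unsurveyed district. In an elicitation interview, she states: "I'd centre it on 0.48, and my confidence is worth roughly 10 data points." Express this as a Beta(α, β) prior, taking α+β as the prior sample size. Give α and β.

Under the effective-sample-size interpretation, Beta(α, β) has prior mean α/(α+β) and prior sample size α+β.
So α+β = 10 and α/(α+β) = 0.48, giving α = 0.48·10 = 4.8 and β = 10 − 4.8 = 5.2.

α = 4.8, β = 5.2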